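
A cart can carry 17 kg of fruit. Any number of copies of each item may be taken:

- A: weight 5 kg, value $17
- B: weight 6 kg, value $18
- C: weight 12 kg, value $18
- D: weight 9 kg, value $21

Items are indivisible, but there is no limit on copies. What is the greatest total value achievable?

$53

Best value-per-unit is A at 17/5; filling with it alone gives 3×17 = 51.
Optimal mix: 1×A + 2×B → weight 17, value 53.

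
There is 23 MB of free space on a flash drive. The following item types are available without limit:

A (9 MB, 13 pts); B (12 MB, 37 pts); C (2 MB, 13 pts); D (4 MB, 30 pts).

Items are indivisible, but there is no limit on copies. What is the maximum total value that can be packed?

163 pts

Best value-per-unit is D at 30/4; filling with it alone gives 5×30 = 150.
Optimal mix: 1×C + 5×D → size 22, value 163.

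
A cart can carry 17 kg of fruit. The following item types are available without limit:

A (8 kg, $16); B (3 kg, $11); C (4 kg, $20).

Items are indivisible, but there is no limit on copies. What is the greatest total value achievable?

Best value-per-unit is C at 20/4, and filling with it alone uses weight 4×4=16. No mix of the others beats 4×20 = 80.

$80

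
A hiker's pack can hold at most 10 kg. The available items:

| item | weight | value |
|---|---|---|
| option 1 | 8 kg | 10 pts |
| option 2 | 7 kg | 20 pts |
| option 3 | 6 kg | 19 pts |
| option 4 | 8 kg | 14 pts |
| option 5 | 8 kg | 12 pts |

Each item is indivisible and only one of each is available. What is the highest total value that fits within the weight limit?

20 pts

Check high-value combinations within 10 kg:
- option 2: weight 7, value 20
- option 3: weight 6, value 19
- option 4: weight 8, value 14
- option 5: weight 8, value 12
- option 1: weight 8, value 10
Best: 20 pts.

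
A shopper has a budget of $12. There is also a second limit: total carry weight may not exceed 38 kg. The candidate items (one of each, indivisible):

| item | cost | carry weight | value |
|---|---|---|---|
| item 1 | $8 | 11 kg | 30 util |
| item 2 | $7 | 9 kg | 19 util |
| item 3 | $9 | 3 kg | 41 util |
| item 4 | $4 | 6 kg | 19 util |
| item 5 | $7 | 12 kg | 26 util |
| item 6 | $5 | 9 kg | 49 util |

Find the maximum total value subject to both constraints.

Feasible sets respecting both limits:
- item 5+item 6: cost 12, carry weight 21, value 75
- item 2+item 6: cost 12, carry weight 18, value 68
- item 4+item 6: cost 9, carry weight 15, value 68
- item 1+item 4: cost 12, carry weight 17, value 49
Best: 75 util.

75 util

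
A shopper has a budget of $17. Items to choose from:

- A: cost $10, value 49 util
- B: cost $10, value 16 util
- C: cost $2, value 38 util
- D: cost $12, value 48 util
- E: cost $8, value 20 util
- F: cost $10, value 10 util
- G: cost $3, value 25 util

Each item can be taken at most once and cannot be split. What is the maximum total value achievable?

Check high-value combinations within $17:
- A+C+G: cost 10+2+3=15, value 49+38+25=112
- C+D+G: cost 2+12+3=17, value 38+48+25=111
- A+C: cost 10+2=12, value 49+38=87
- C+D: cost 2+12=14, value 38+48=86
Best: 112 util.

112 util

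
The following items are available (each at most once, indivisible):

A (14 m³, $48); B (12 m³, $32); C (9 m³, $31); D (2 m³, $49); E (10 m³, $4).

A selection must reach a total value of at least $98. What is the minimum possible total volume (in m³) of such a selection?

Subsets with value ≥ 98, sorted by total volume:
- B+C+D: volume 23, value 112
- A+C+D: volume 25, value 128
- A+D+E: volume 26, value 101
- A+B+D: volume 28, value 129
Minimum volume: 23 m³.

23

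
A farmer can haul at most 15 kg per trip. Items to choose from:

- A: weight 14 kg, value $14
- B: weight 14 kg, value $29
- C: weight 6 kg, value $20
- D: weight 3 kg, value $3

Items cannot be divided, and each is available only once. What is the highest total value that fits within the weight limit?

This is a 0/1 knapsack; check combinations near the capacity.
- B: weight 14, value 29
- C+D: weight 6+3=9, value 20+3=23
- C: weight 6, value 20
- A: weight 14, value 14
Best: $29.

$29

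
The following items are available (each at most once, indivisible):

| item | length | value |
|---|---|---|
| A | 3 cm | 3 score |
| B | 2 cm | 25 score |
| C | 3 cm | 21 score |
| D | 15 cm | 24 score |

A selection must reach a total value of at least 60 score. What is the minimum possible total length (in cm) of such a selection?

Subsets with value ≥ 60, sorted by total length:
- B+C+D: length 20, value 70
- A+B+C+D: length 23, value 73
Minimum length: 20 cm.

20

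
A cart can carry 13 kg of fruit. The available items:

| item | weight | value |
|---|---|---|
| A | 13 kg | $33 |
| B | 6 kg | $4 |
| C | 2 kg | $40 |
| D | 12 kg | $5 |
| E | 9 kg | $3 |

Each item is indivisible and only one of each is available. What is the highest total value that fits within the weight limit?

$44

Check high-value combinations within 13 kg:
- B+C: weight 6+2=8, value 4+40=44
- C+E: weight 2+9=11, value 40+3=43
- C: weight 2, value 40
- A: weight 13, value 33
- D: weight 12, value 5
Best: $44.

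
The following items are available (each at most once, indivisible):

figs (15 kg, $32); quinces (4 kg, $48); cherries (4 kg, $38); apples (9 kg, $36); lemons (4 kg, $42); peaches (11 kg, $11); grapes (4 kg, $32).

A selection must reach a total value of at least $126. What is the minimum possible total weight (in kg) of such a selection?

12

Subsets with value ≥ 126, sorted by total weight:
- quinces+cherries+lemons: weight 12, value 128
- quinces+cherries+lemons+grapes: weight 16, value 160
- quinces+apples+lemons: weight 17, value 126
Minimum weight: 12 kg.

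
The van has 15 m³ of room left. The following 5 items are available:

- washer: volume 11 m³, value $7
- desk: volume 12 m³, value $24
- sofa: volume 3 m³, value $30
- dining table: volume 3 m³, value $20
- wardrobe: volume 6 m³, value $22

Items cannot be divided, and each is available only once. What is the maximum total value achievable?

Check high-value combinations within 15 m³:
- sofa+dining table+wardrobe: volume 3+3+6=12, value 30+20+22=72
- desk+sofa: volume 12+3=15, value 24+30=54
- sofa+wardrobe: volume 3+6=9, value 30+22=52
- sofa+dining table: volume 3+3=6, value 30+20=50
- desk+dining table: volume 12+3=15, value 24+20=44
Best: $72.

$72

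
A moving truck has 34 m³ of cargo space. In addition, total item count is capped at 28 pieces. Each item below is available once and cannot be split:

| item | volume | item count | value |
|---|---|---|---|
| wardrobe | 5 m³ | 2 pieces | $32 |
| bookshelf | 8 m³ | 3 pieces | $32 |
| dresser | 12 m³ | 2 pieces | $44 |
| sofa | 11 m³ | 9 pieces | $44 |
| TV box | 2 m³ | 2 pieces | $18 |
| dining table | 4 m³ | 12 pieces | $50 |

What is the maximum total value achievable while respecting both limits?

$188

Feasible sets respecting both limits:
- wardrobe+dresser+sofa+TV box+dining table: volume 34, item count 27, value 188
- wardrobe+bookshelf+dresser+TV box+dining table: volume 31, item count 21, value 176
- wardrobe+bookshelf+sofa+TV box+dining table: volume 30, item count 28, value 176
Best: $188.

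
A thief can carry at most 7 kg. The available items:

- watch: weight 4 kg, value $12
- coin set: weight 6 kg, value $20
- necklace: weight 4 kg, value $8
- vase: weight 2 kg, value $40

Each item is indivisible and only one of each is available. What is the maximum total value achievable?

$52

This is a 0/1 knapsack; check combinations near the capacity.
- watch+vase: weight 4+2=6, value 12+40=52
- necklace+vase: weight 4+2=6, value 8+40=48
- vase: weight 2, value 40
Best: $52.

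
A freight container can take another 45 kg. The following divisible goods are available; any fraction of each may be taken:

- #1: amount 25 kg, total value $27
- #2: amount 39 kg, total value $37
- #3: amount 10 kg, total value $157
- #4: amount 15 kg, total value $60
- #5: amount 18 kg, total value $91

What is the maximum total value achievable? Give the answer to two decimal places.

310.16

Take in order of value per unit:
- #3 (157/10 per unit): all 10 → value 157, running total 157.00
- #5 (91/18 per unit): all 18 → value 91, running total 248.00
- #4 (60/15 per unit): all 15 → value 60, running total 308.00
- #1 (27/25 per unit): 2 of 25 → value 2×27/25 = 2.1600, running total 310.16
Total 310.16.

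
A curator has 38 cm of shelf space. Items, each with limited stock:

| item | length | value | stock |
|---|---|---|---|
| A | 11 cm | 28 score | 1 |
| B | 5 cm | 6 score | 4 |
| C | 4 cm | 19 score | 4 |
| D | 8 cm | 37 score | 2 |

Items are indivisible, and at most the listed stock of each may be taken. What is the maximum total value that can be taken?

156 score

Best selections within length 38 and stock limits:
- 1×B + 4×C + 2×D: length 37, value 156
- 4×C + 2×D: length 32, value 150
- 2×B + 3×C + 2×D: length 38, value 143
Best: 156 score.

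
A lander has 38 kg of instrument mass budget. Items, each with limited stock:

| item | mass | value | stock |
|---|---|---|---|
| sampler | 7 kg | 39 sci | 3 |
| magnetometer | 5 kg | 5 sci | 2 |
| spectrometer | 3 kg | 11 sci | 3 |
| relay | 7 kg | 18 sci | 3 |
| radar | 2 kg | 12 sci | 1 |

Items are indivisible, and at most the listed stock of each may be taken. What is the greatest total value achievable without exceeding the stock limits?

169 sci

Best selections within mass 38 and stock limits:
- 3×sampler + 2×spectrometer + 1×relay + 1×radar: mass 36, value 169
- 3×sampler + 3×spectrometer + 1×relay: mass 37, value 168
- 3×sampler + 1×magnetometer + 3×spectrometer + 1×radar: mass 37, value 167
- 3×sampler + 2×relay + 1×radar: mass 37, value 165
Best: 169 sci.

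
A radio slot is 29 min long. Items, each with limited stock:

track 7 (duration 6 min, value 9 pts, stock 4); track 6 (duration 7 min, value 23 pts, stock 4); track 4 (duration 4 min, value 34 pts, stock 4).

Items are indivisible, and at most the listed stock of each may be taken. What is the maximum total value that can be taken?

168 pts

Best selections within duration 29 and stock limits:
- 1×track 7 + 1×track 6 + 4×track 4: duration 29, value 168
- 1×track 6 + 4×track 4: duration 23, value 159
Best: 168 pts.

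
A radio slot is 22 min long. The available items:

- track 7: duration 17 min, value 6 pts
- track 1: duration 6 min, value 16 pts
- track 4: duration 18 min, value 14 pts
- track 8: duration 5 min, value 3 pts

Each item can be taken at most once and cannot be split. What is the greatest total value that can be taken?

This is a 0/1 knapsack; check combinations near the capacity.
- track 1+track 8: duration 6+5=11, value 16+3=19
- track 1: duration 6, value 16
- track 4: duration 18, value 14
- track 7+track 8: duration 17+5=22, value 6+3=9
Best: 19 pts.

19 pts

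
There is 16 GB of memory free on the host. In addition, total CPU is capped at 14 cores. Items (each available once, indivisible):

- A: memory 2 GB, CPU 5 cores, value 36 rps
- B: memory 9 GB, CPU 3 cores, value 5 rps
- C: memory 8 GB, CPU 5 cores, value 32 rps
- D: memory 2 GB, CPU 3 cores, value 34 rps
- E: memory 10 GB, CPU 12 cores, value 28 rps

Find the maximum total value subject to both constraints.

Feasible sets respecting both limits:
- A+C+D: memory 12, CPU 13, value 102
- A+B+D: memory 13, CPU 11, value 75
- A+D: memory 4, CPU 8, value 70
Best: 102 rps.

102 rps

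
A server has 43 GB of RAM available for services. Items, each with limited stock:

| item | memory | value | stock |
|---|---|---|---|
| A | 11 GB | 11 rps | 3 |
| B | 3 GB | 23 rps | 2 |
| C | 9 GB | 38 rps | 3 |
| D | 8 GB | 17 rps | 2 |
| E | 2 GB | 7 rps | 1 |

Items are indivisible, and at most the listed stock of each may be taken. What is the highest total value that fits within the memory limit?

Top feasible selections:
- 2×B + 3×C + 1×D + 1×E: memory 43, value 184
- 2×B + 3×C + 1×D: memory 41, value 177
- 2×B + 3×C + 1×E: memory 35, value 167
Best: 184 rps.

184 rps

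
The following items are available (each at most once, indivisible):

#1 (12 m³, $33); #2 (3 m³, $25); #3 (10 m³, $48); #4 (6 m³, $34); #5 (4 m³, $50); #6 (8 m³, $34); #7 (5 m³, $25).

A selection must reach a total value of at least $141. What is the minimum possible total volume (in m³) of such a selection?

Subsets with value ≥ 141, sorted by total volume:
- #2+#4+#5+#6: volume 21, value 143
- #2+#3+#5+#7: volume 22, value 148
- #2+#3+#4+#5: volume 23, value 157
Minimum volume: 21 m³.

21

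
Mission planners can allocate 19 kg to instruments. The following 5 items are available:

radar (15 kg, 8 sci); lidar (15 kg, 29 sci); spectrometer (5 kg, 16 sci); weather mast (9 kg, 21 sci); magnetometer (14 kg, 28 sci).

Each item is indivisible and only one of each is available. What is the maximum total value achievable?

Check high-value combinations within 19 kg:
- spectrometer+magnetometer: mass 5+14=19, value 16+28=44
- spectrometer+weather mast: mass 5+9=14, value 16+21=37
- lidar: mass 15, value 29
Best: 44 sci.

44 sci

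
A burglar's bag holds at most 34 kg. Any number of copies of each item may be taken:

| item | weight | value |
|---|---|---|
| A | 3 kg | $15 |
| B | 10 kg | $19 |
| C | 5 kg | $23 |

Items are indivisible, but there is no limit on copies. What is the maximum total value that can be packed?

$166

Best value-per-unit is A at 15/3; filling with it alone gives 11×15 = 165.
Optimal mix: 8×A + 2×C → weight 34, value 166.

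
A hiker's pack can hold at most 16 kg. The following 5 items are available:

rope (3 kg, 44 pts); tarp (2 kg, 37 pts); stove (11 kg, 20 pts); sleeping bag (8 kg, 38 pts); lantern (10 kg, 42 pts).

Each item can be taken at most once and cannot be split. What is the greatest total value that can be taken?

123 pts

Check high-value combinations within 16 kg:
- rope+tarp+lantern: weight 3+2+10=15, value 44+37+42=123
- rope+tarp+sleeping bag: weight 3+2+8=13, value 44+37+38=119
- rope+tarp+stove: weight 3+2+11=16, value 44+37+20=101
- rope+lantern: weight 3+10=13, value 44+42=86
Best: 123 pts.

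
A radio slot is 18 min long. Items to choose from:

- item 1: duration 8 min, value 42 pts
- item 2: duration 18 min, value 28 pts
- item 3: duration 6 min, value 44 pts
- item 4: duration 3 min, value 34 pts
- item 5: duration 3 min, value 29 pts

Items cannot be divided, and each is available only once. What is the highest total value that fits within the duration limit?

Check high-value combinations within 18 min:
- item 1+item 3+item 4: duration 8+6+3=17, value 42+44+34=120
- item 1+item 3+item 5: duration 8+6+3=17, value 42+44+29=115
- item 3+item 4+item 5: duration 6+3+3=12, value 44+34+29=107
- item 1+item 4+item 5: duration 8+3+3=14, value 42+34+29=105
Best: 120 pts.

120 pts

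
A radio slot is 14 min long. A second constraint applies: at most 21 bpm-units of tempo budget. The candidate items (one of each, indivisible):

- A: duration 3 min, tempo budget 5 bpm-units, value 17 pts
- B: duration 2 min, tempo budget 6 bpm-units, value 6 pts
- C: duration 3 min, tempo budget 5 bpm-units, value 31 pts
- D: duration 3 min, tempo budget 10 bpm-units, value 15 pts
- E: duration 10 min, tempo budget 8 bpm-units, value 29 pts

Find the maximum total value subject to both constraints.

63 pts

Feasible sets respecting both limits:
- A+C+D: duration 9, tempo budget 20, value 63
- C+E: duration 13, tempo budget 13, value 60
- A+B+C: duration 8, tempo budget 16, value 54
Best: 63 pts.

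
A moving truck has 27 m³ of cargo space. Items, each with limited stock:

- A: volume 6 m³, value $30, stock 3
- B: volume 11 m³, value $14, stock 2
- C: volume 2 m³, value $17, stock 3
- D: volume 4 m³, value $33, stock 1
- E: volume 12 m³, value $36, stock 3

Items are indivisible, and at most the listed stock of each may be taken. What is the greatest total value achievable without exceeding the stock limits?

Best selections within volume 27 and stock limits:
- 3×A + 2×C + 1×D: volume 26, value 157
- 2×A + 3×C + 1×D: volume 22, value 144
- 3×A + 3×C: volume 24, value 141
Best: $157.

$157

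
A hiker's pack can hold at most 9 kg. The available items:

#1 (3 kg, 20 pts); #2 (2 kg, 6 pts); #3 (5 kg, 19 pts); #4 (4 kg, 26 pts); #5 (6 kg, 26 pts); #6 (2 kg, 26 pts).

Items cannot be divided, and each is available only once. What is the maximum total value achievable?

Check high-value combinations within 9 kg:
- #1+#4+#6: weight 3+4+2=9, value 20+26+26=72
- #2+#4+#6: weight 2+4+2=8, value 6+26+26=58
- #4+#6: weight 4+2=6, value 26+26=52
Best: 72 pts.

72 pts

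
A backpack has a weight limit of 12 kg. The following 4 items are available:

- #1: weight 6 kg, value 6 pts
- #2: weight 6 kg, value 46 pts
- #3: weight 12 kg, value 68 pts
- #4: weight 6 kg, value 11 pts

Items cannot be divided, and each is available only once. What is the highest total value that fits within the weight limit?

This is a 0/1 knapsack; check combinations near the capacity.
- #3: weight 12, value 68
- #2+#4: weight 6+6=12, value 46+11=57
- #1+#2: weight 6+6=12, value 6+46=52
Best: 68 pts.

68 pts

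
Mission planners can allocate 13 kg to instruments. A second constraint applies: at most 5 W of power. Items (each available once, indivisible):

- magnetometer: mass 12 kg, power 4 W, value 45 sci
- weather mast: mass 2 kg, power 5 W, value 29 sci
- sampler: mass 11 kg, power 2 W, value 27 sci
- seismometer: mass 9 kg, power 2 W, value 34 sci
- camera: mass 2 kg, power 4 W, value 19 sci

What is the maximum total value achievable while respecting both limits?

45 sci

Feasible sets respecting both limits:
- magnetometer: mass 12, power 4, value 45
- seismometer: mass 9, power 2, value 34
- weather mast: mass 2, power 5, value 29
Best: 45 sci.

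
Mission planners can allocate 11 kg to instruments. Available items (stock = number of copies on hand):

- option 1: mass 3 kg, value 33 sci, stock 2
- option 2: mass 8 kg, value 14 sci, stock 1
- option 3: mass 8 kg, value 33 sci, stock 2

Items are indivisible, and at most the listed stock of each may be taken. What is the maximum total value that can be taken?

Top feasible selections:
- 2×option 1: mass 6, value 66
- 1×option 1 + 1×option 3: mass 11, value 66
Best: 66 sci.

66 sci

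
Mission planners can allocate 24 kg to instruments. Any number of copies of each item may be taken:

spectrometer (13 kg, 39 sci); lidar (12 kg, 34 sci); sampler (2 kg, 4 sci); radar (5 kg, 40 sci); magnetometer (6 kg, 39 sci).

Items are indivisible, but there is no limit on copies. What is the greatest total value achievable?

168 sci

Best value-per-unit is radar at 40/5; filling with it alone gives 4×40 = 160.
Optimal mix: 2×sampler + 4×radar → mass 24, value 168.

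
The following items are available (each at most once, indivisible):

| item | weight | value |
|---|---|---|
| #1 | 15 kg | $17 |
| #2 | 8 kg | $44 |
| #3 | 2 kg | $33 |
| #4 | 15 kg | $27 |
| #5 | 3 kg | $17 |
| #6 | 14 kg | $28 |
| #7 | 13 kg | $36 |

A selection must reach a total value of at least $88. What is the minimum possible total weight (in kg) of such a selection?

13

Subsets with value ≥ 88, sorted by total weight:
- #2+#3+#5: weight 13, value 94
- #2+#3+#7: weight 23, value 113
- #2+#3+#6: weight 24, value 105
Minimum weight: 13 kg.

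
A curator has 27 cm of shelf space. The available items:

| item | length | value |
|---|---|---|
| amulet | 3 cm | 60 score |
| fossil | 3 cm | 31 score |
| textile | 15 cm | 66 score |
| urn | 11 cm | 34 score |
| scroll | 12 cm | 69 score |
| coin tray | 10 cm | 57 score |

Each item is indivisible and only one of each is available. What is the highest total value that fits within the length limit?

Check high-value combinations within 27 cm:
- amulet+scroll+coin tray: length 3+12+10=25, value 60+69+57=186
- amulet+fossil+urn+coin tray: length 3+3+11+10=27, value 60+31+34+57=182
- amulet+urn+scroll: length 3+11+12=26, value 60+34+69=163
- amulet+fossil+scroll: length 3+3+12=18, value 60+31+69=160
- amulet+fossil+textile: length 3+3+15=21, value 60+31+66=157
Best: 186 score.

186 score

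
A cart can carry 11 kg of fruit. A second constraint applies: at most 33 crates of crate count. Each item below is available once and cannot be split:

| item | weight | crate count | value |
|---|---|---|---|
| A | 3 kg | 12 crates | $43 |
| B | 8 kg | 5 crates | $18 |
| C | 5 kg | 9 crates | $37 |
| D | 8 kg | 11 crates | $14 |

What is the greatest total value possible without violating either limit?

$80

Feasible sets respecting both limits:
- A+C: weight 8, crate count 21, value 80
- A+B: weight 11, crate count 17, value 61
- A+D: weight 11, crate count 23, value 57
- A: weight 3, crate count 12, value 43
Best: $80.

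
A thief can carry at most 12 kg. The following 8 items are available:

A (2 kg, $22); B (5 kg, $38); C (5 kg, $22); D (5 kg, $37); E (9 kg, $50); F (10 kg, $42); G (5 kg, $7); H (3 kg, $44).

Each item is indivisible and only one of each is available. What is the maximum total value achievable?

$104

Check high-value combinations within 12 kg:
- A+B+H: weight 2+5+3=10, value 22+38+44=104
- A+D+H: weight 2+5+3=10, value 22+37+44=103
- A+B+D: weight 2+5+5=12, value 22+38+37=97
- E+H: weight 9+3=12, value 50+44=94
Best: $104.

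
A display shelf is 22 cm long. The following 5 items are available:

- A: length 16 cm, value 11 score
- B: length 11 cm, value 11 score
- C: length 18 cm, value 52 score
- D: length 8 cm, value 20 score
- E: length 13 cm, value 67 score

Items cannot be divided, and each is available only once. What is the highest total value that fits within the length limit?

87 score

Check high-value combinations within 22 cm:
- D+E: length 8+13=21, value 20+67=87
- E: length 13, value 67
- C: length 18, value 52
Best: 87 score.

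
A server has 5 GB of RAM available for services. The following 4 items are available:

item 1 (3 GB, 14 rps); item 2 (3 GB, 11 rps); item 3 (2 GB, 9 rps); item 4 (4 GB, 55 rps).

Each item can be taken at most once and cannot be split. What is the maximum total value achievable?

55 rps

Check high-value combinations within 5 GB:
- item 4: memory 4, value 55
- item 1+item 3: memory 3+2=5, value 14+9=23
- item 2+item 3: memory 3+2=5, value 11+9=20
- item 1: memory 3, value 14
- item 2: memory 3, value 11
Best: 55 rps.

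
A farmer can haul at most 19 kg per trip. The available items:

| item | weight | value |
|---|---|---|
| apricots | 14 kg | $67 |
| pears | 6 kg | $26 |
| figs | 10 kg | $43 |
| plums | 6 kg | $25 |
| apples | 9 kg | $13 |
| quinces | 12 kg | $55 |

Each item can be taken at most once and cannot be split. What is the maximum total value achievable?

This is a 0/1 knapsack; check combinations near the capacity.
- pears+quinces: weight 6+12=18, value 26+55=81
- plums+quinces: weight 6+12=18, value 25+55=80
- pears+figs: weight 6+10=16, value 26+43=69
- figs+plums: weight 10+6=16, value 43+25=68
- apricots: weight 14, value 67
Best: $81.

$81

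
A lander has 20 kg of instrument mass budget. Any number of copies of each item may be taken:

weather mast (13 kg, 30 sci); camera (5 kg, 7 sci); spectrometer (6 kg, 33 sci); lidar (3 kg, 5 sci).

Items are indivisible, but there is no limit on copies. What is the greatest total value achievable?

99 sci

Best value-per-unit is spectrometer at 33/6, and filling with it alone uses mass 3×6=18. No mix of the others beats 3×33 = 99.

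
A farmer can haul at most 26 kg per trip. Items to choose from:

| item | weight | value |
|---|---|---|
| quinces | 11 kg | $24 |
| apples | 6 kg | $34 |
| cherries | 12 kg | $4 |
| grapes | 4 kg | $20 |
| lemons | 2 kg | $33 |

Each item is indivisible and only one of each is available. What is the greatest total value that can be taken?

Check high-value combinations within 26 kg:
- quinces+apples+grapes+lemons: weight 11+6+4+2=23, value 24+34+20+33=111
- quinces+apples+lemons: weight 11+6+2=19, value 24+34+33=91
- apples+cherries+grapes+lemons: weight 6+12+4+2=24, value 34+4+20+33=91
Best: $111.

$111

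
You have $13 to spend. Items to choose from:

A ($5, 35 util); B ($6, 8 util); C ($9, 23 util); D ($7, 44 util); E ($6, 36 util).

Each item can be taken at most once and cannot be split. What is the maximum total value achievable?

80 util

Check high-value combinations within $13:
- D+E: cost 7+6=13, value 44+36=80
- A+D: cost 5+7=12, value 35+44=79
- A+E: cost 5+6=11, value 35+36=71
- B+D: cost 6+7=13, value 8+44=52
- D: cost 7, value 44
Best: 80 util.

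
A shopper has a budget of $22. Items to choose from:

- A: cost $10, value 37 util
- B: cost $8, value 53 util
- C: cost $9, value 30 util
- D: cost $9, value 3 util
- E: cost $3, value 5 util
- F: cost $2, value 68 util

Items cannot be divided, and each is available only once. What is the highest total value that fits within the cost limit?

Check high-value combinations within $22:
- A+B+F: cost 10+8+2=20, value 37+53+68=158
- B+C+E+F: cost 8+9+3+2=22, value 53+30+5+68=156
- B+C+F: cost 8+9+2=19, value 53+30+68=151
- A+C+F: cost 10+9+2=21, value 37+30+68=135
- B+D+E+F: cost 8+9+3+2=22, value 53+3+5+68=129
Best: 158 util.

158 util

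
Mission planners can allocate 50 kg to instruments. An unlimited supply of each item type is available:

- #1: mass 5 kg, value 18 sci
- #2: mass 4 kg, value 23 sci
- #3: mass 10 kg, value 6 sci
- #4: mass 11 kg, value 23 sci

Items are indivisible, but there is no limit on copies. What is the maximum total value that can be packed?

Best value-per-unit is #2 at 23/4, and filling with it alone uses mass 12×4=48. No mix of the others beats 12×23 = 276.

276 sci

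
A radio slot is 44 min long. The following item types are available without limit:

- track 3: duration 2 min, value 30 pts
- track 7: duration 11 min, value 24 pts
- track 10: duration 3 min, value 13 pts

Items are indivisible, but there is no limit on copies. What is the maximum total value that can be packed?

Best value-per-unit is track 3 at 30/2, and filling with it alone uses duration 22×2=44. No mix of the others beats 22×30 = 660.

660 pts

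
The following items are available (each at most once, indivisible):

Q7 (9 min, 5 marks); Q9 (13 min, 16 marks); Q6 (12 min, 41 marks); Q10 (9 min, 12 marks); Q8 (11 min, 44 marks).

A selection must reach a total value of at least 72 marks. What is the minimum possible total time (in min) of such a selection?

23

Subsets with value ≥ 72, sorted by total time:
- Q6+Q8: time 23, value 85
- Q6+Q10+Q8: time 32, value 97
Minimum time: 23 min.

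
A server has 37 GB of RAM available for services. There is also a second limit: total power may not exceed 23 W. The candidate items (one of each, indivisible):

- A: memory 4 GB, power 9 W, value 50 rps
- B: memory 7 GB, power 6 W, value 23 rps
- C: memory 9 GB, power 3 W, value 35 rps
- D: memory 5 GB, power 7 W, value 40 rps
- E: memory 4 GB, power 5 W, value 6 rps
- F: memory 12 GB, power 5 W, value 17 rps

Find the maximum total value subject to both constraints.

125 rps

Feasible sets respecting both limits:
- A+C+D: memory 18, power 19, value 125
- A+B+C+F: memory 32, power 23, value 125
- B+C+D+F: memory 33, power 21, value 115
- A+B+C+E: memory 24, power 23, value 114
Best: 125 rps.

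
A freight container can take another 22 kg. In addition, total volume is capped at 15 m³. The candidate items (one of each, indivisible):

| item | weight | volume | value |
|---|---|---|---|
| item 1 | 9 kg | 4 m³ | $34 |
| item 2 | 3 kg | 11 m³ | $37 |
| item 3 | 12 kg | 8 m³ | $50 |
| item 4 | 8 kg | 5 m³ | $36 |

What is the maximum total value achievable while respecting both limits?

$86

Feasible sets respecting both limits:
- item 3+item 4: weight 20, volume 13, value 86
- item 1+item 3: weight 21, volume 12, value 84
- item 1+item 2: weight 12, volume 15, value 71
Best: $86.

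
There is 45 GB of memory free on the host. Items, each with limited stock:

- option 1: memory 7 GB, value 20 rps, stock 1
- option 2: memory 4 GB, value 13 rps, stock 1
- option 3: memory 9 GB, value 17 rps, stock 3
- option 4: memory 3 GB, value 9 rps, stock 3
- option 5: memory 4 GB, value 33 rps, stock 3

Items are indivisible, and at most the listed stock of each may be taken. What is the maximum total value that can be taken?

Top feasible selections:
- 1×option 1 + 1×option 2 + 1×option 3 + 3×option 4 + 3×option 5: memory 41, value 176
- 1×option 1 + 1×option 2 + 2×option 3 + 1×option 4 + 3×option 5: memory 44, value 175
- 1×option 2 + 2×option 3 + 3×option 4 + 3×option 5: memory 43, value 173
Best: 176 rps.

176 rps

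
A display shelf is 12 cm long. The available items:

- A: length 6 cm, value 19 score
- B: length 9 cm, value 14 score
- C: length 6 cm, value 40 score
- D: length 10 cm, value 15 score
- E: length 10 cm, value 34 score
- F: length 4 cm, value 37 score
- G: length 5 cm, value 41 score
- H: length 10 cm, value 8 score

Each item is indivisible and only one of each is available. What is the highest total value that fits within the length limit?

81 score

This is a 0/1 knapsack; check combinations near the capacity.
- C+G: length 6+5=11, value 40+41=81
- F+G: length 4+5=9, value 37+41=78
- C+F: length 6+4=10, value 40+37=77
- A+G: length 6+5=11, value 19+41=60
Best: 81 score.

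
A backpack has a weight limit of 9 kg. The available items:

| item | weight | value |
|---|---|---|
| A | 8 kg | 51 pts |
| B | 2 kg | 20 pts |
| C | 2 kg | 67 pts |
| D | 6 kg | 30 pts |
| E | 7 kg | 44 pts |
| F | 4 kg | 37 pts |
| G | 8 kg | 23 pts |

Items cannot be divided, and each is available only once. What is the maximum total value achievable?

124 pts

Check high-value combinations within 9 kg:
- B+C+F: weight 2+2+4=8, value 20+67+37=124
- C+E: weight 2+7=9, value 67+44=111
- C+F: weight 2+4=6, value 67+37=104
- C+D: weight 2+6=8, value 67+30=97
- B+C: weight 2+2=4, value 20+67=87
Best: 124 pts.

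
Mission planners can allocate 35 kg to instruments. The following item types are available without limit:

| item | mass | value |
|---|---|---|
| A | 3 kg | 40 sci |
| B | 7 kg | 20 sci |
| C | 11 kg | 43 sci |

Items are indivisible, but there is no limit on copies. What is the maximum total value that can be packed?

440 sci

Best value-per-unit is A at 40/3, and filling with it alone uses mass 11×3=33. No mix of the others beats 11×40 = 440.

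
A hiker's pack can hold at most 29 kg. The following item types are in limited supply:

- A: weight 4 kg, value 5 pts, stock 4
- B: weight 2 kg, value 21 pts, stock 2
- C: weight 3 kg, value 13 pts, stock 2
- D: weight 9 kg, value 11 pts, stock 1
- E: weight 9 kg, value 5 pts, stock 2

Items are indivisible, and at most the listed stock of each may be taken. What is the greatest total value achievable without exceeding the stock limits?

Best selections within weight 29 and stock limits:
- 2×A + 2×B + 2×C + 1×D: weight 27, value 89
- 4×A + 2×B + 2×C: weight 26, value 88
Best: 89 pts.

89 pts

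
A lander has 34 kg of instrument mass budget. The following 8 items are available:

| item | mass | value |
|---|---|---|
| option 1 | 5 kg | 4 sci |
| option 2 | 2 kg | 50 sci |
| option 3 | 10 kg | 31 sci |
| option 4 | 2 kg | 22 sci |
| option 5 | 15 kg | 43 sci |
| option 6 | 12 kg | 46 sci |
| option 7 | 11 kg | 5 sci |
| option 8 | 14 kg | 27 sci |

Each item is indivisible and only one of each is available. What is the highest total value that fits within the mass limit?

161 sci

Check high-value combinations within 34 kg:
- option 2+option 4+option 5+option 6: mass 2+2+15+12=31, value 50+22+43+46=161
- option 1+option 2+option 3+option 4+option 6: mass 5+2+10+2+12=31, value 4+50+31+22+46=153
- option 1+option 2+option 3+option 4+option 5: mass 5+2+10+2+15=34, value 4+50+31+22+43=150
Best: 161 sci.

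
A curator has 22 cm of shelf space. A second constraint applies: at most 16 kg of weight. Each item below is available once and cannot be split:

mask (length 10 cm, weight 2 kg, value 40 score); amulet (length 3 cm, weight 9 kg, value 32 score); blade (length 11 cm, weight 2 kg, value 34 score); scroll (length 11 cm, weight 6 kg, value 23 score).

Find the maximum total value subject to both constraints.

74 score

Feasible sets respecting both limits:
- mask+blade: length 21, weight 4, value 74
- mask+amulet: length 13, weight 11, value 72
- amulet+blade: length 14, weight 11, value 66
Best: 74 score.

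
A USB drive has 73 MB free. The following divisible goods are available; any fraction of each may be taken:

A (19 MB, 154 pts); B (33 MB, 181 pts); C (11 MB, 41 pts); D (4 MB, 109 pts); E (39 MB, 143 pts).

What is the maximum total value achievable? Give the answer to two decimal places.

507.00

Take in order of value per unit:
- D (109/4 per unit): all 4 → value 109, running total 109.00
- A (154/19 per unit): all 19 → value 154, running total 263.00
- B (181/33 per unit): all 33 → value 181, running total 444.00
- C (41/11 per unit): all 11 → value 41, running total 485.00
- E (143/39 per unit): 6 of 39 → value 6×143/39 = 22.0000, running total 507.00
Total 507.00.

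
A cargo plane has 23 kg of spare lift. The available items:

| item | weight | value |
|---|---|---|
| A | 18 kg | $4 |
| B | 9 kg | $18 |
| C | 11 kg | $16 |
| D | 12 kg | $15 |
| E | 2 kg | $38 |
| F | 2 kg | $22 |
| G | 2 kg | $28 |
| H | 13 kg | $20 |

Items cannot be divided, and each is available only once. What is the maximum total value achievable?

Check high-value combinations within 23 kg:
- E+F+G+H: weight 2+2+2+13=19, value 38+22+28+20=108
- B+E+F+G: weight 9+2+2+2=15, value 18+38+22+28=106
- C+E+F+G: weight 11+2+2+2=17, value 16+38+22+28=104
- D+E+F+G: weight 12+2+2+2=18, value 15+38+22+28=103
Best: $108.

$108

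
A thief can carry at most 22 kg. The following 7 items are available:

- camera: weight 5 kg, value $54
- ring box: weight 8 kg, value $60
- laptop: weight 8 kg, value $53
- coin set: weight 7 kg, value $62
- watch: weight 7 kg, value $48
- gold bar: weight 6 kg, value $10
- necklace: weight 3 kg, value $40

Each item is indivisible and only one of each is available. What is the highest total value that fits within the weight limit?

This is a 0/1 knapsack; check combinations near the capacity.
- camera+coin set+watch+necklace: weight 5+7+7+3=22, value 54+62+48+40=204
- camera+ring box+coin set: weight 5+8+7=20, value 54+60+62=176
- ring box+coin set+watch: weight 8+7+7=22, value 60+62+48=170
- camera+laptop+coin set: weight 5+8+7=20, value 54+53+62=169
- camera+ring box+laptop: weight 5+8+8=21, value 54+60+53=167
Best: $204.

$204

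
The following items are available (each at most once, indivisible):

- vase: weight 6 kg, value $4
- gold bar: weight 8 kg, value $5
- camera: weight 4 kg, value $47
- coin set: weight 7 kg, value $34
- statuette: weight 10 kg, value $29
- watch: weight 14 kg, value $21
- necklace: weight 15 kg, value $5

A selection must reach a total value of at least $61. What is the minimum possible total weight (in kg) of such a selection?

Subsets with value ≥ 61, sorted by total weight:
- camera+coin set: weight 11, value 81
- camera+statuette: weight 14, value 76
- vase+camera+coin set: weight 17, value 85
Minimum weight: 11 kg.

11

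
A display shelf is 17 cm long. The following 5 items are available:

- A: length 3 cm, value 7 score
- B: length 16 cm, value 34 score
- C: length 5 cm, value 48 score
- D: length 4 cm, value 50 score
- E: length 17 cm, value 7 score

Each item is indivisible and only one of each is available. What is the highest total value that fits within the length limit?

This is a 0/1 knapsack; check combinations near the capacity.
- A+C+D: length 3+5+4=12, value 7+48+50=105
- C+D: length 5+4=9, value 48+50=98
- A+D: length 3+4=7, value 7+50=57
- A+C: length 3+5=8, value 7+48=55
Best: 105 score.

105 score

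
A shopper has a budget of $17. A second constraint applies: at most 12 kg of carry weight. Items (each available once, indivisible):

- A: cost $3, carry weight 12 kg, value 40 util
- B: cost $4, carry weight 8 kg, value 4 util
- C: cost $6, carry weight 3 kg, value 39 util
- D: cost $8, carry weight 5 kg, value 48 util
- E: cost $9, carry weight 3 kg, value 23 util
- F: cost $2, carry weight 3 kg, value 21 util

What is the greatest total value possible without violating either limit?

Feasible sets respecting both limits:
- C+D+F: cost 16, carry weight 11, value 108
- C+D: cost 14, carry weight 8, value 87
- C+E+F: cost 17, carry weight 9, value 83
Best: 108 util.

108 util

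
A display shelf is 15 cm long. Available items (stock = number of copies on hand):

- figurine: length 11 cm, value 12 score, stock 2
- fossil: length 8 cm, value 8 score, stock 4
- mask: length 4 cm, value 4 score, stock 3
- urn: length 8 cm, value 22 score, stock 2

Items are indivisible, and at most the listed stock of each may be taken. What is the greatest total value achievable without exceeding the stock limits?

26 score

Top feasible selections:
- 1×mask + 1×urn: length 12, value 26
- 1×urn: length 8, value 22
- 1×figurine + 1×mask: length 15, value 16
- 1×figurine: length 11, value 12
Best: 26 score.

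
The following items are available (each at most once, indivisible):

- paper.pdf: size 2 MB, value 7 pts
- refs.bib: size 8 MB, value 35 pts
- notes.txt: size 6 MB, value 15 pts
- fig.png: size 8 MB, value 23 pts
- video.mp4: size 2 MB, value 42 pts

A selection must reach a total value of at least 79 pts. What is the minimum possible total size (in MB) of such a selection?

12

Subsets with value ≥ 79, sorted by total size:
- paper.pdf+refs.bib+video.mp4: size 12, value 84
- refs.bib+notes.txt+video.mp4: size 16, value 92
- notes.txt+fig.png+video.mp4: size 16, value 80
Minimum size: 12 MB.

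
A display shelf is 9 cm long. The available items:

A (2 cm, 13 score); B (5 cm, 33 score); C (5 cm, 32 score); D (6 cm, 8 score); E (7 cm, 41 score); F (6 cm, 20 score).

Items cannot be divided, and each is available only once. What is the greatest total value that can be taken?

Check high-value combinations within 9 cm:
- A+E: length 2+7=9, value 13+41=54
- A+B: length 2+5=7, value 13+33=46
- A+C: length 2+5=7, value 13+32=45
Best: 54 score.

54 score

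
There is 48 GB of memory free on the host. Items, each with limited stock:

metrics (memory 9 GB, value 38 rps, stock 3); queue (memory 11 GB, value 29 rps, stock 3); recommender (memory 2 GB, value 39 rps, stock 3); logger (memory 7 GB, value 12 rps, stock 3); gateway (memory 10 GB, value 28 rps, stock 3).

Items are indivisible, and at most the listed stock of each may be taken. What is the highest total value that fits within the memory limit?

260 rps

Best selections within memory 48 and stock limits:
- 3×metrics + 1×queue + 3×recommender: memory 44, value 260
- 3×metrics + 3×recommender + 1×gateway: memory 43, value 259
- 3×metrics + 3×recommender + 2×logger: memory 47, value 255
Best: 260 rps.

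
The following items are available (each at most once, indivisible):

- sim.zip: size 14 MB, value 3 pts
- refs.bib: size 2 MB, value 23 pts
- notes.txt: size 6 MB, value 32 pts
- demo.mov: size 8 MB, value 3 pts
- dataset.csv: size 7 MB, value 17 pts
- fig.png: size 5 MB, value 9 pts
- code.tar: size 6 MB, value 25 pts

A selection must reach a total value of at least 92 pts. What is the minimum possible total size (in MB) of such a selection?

Subsets with value ≥ 92, sorted by total size:
- refs.bib+notes.txt+dataset.csv+code.tar: size 21, value 97
- refs.bib+notes.txt+dataset.csv+fig.png+code.tar: size 26, value 106
Minimum size: 21 MB.

21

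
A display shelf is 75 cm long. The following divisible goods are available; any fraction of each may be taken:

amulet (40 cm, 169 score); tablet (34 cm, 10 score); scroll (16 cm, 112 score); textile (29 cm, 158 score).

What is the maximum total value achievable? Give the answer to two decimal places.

396.75

Take in order of value per unit:
- scroll (112/16 per unit): all 16 → value 112, running total 112.00
- textile (158/29 per unit): all 29 → value 158, running total 270.00
- amulet (169/40 per unit): 30 of 40 → value 30×169/40 = 126.7500, running total 396.75
Total 396.75.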